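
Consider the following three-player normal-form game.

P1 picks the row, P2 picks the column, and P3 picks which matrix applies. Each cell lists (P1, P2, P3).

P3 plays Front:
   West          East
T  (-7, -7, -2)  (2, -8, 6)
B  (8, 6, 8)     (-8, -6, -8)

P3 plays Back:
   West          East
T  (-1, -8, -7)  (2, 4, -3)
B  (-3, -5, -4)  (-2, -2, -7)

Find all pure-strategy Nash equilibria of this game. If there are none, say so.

P1 against (West, Front): payoffs -7, 8 → best response B.
P1 against (West, Back): payoffs -1, -3 → best response T.
P1 against (East, Front): payoffs 2, -8 → best response T.
P1 against (East, Back): payoffs 2, -2 → best response T.
P2 against (T, Front): payoffs -7, -8 → best response West.
P2 against (T, Back): payoffs -8, 4 → best response East.
P2 against (B, Front): payoffs 6, -6 → best response West.
P2 against (B, Back): payoffs -5, -2 → best response East.
P3 against (T, West): payoffs -2, -7 → best response Front.
P3 against (T, East): payoffs 6, -3 → best response Front.
P3 against (B, West): payoffs 8, -4 → best response Front.
P3 against (B, East): payoffs -8, -7 → best response Back.
Mutual best responses: (B, West, Front).

(B, West, Front)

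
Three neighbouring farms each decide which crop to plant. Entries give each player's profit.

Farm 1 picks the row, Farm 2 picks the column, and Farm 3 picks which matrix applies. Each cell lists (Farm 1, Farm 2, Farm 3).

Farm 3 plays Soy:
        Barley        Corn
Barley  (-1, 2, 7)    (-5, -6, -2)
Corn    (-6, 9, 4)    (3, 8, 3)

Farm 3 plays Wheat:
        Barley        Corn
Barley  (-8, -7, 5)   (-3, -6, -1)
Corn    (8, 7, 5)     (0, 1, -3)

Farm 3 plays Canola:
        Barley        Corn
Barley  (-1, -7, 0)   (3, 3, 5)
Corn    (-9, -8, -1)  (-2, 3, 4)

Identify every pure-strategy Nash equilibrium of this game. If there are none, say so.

Farm 1 against (Barley, Soy): payoffs -1, -6 → best response Barley.
Farm 1 against (Barley, Wheat): payoffs -8, 8 → best response Corn.
Farm 1 against (Barley, Canola): payoffs -1, -9 → best response Barley.
Farm 1 against (Corn, Soy): payoffs -5, 3 → best response Corn.
Farm 1 against (Corn, Wheat): payoffs -3, 0 → best response Corn.
Farm 1 against (Corn, Canola): payoffs 3, -2 → best response Barley.
Farm 2 against (Barley, Soy): payoffs 2, -6 → best response Barley.
Farm 2 against (Barley, Wheat): payoffs -7, -6 → best response Corn.
Farm 2 against (Barley, Canola): payoffs -7, 3 → best response Corn.
Farm 2 against (Corn, Soy): payoffs 9, 8 → best response Barley.
Farm 2 against (Corn, Wheat): payoffs 7, 1 → best response Barley.
Farm 2 against (Corn, Canola): payoffs -8, 3 → best response Corn.
Farm 3 against (Barley, Barley): payoffs 7, 5, 0 → best response Soy.
Farm 3 against (Barley, Corn): payoffs -2, -1, 5 → best response Canola.
Farm 3 against (Corn, Barley): payoffs 4, 5, -1 → best response Wheat.
Farm 3 against (Corn, Corn): payoffs 3, -3, 4 → best response Canola.
Mutual best responses: (Barley, Barley, Soy); (Barley, Corn, Canola); (Corn, Barley, Wheat).

(Barley, Barley, Soy); (Barley, Corn, Canola); (Corn, Barley, Wheat)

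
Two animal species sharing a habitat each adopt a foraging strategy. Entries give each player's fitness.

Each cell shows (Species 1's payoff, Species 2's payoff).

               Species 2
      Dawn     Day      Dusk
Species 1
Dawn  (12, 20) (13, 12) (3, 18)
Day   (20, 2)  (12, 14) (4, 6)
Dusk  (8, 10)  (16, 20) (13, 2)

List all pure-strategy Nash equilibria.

(Dawn, Dawn): Species 1 can switch to Day (12 → 20). Not NE.
(Dawn, Day): Species 1 can switch to Dusk (13 → 16). Not NE.
(Dawn, Dusk): Species 1 can switch to Day (3 → 4). Not NE.
(Day, Dawn): Species 2 can switch to Day (2 → 14). Not NE.
(Day, Day): Species 1 can switch to Dawn (12 → 13). Not NE.
(Day, Dusk): Species 1 can switch to Dusk (4 → 13). Not NE.
(Dusk, Day): Species 1 gets 16, best alternative 13; Species 2 gets 20, best alternative 10. No profitable deviation — NE.
(The remaining 2 profiles each have a profitable deviation by the same check.)

(Dusk, Day)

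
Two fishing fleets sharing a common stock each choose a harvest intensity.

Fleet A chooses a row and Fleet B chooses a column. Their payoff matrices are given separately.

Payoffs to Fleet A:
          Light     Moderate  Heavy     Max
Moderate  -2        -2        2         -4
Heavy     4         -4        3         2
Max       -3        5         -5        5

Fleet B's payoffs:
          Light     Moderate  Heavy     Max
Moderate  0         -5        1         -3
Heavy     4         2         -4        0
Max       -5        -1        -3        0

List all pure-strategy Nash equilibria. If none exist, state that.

Pure-strategy Nash equilibria: (Heavy, Light), (Max, Max)

(Moderate, Light): Fleet A can switch to Heavy (-2 → 4). Not NE.
(Moderate, Moderate): Fleet A can switch to Max (-2 → 5). Not NE.
(Moderate, Heavy): Fleet A can switch to Heavy (2 → 3). Not NE.
(Moderate, Max): Fleet A can switch to Heavy (-4 → 2). Not NE.
(Heavy, Light): Fleet A gets 4, best alternative -2; Fleet B gets 4, best alternative 2. No profitable deviation — NE.
(Heavy, Moderate): Fleet A can switch to Moderate (-4 → -2). Not NE.
(Heavy, Heavy): Fleet B can switch to Light (-4 → 4). Not NE.
(Heavy, Max): Fleet A can switch to Max (2 → 5). Not NE.
(Max, Light): Fleet A can switch to Moderate (-3 → -2). Not NE.
(Max, Moderate): Fleet B can switch to Max (-1 → 0). Not NE.
(Max, Heavy): Fleet A can switch to Moderate (-5 → 2). Not NE.
(Max, Max): Fleet A gets 5, best alternative 2; Fleet B gets 0, best alternative -1. No profitable deviation — NE.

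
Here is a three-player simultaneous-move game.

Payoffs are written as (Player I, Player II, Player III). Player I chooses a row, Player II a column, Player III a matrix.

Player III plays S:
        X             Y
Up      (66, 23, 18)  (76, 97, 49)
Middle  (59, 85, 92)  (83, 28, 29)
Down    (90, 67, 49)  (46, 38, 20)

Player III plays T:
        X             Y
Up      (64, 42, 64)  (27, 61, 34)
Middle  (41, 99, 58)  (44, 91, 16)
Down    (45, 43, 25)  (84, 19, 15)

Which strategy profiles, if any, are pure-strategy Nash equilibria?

The unique pure-strategy Nash equilibrium is (Down, X, S).

Player I against (X, S): payoffs 66, 59, 90 → best response Down.
Player I against (X, T): payoffs 64, 41, 45 → best response Up.
Player I against (Y, S): payoffs 76, 83, 46 → best response Middle.
Player I against (Y, T): payoffs 27, 44, 84 → best response Down.
Player II against (Up, S): payoffs 23, 97 → best response Y.
Player II against (Up, T): payoffs 42, 61 → best response Y.
Player II against (Middle, S): payoffs 85, 28 → best response X.
Player II against (Middle, T): payoffs 99, 91 → best response X.
Player II against (Down, S): payoffs 67, 38 → best response X.
Player II against (Down, T): payoffs 43, 19 → best response X.
Player III against (Up, X): payoffs 18, 64 → best response T.
Player III against (Up, Y): payoffs 49, 34 → best response S.
Player III against (Middle, X): payoffs 92, 58 → best response S.
Player III against (Middle, Y): payoffs 29, 16 → best response S.
Player III against (Down, X): payoffs 49, 25 → best response S.
Player III against (Down, Y): payoffs 20, 15 → best response S.
Mutual best responses: (Down, X, S).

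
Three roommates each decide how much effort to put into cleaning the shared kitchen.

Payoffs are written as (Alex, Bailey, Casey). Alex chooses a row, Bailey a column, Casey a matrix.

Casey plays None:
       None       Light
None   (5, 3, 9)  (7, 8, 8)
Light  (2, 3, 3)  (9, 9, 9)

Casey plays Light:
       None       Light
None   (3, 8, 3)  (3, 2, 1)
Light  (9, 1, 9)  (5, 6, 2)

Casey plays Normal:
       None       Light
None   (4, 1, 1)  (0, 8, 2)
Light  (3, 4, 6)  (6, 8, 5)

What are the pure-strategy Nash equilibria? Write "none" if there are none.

Pure NE: (Light, Light, None)

For each strategy profile, look for a profitable unilateral deviation.
(None, None, None): Bailey can switch to Light (3 → 8). Not NE.
(None, None, Light): Alex can switch to Light (3 → 9). Not NE.
(None, None, Normal): Bailey can switch to Light (1 → 8). Not NE.
(None, Light, None): Alex can switch to Light (7 → 9). Not NE.
(None, Light, Light): Alex can switch to Light (3 → 5). Not NE.
(None, Light, Normal): Alex can switch to Light (0 → 6). Not NE.
(Light, None, None): Alex can switch to None (2 → 5). Not NE.
(Light, None, Light): Bailey can switch to Light (1 → 6). Not NE.
(Light, None, Normal): Alex can switch to None (3 → 4). Not NE.
(Light, Light, None): Alex gets 9, best alternative 7; Bailey gets 9, best alternative 3; Casey gets 9, best alternative 5. No profitable deviation — NE.
(Light, Light, Light): Casey can switch to None (2 → 9). Not NE.
(The remaining 1 profile has a profitable deviation by the same check.)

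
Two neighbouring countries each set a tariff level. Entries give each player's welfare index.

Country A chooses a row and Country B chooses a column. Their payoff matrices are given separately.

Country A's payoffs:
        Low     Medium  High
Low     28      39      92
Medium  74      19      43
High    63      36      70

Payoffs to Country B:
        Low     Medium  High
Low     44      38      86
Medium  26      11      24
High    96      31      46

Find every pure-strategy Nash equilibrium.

Country A against Low: payoffs 28, 74, 63 → best response Medium.
Country A against Medium: payoffs 39, 19, 36 → best response Low.
Country A against High: payoffs 92, 43, 70 → best response Low.
Country B against Low: payoffs 44, 38, 86 → best response High.
Country B against Medium: payoffs 26, 11, 24 → best response Low.
Country B against High: payoffs 96, 31, 46 → best response Low.
Mutual best responses: (Low, High); (Medium, Low).

Pure-strategy Nash equilibria: (Low, High); (Medium, Low)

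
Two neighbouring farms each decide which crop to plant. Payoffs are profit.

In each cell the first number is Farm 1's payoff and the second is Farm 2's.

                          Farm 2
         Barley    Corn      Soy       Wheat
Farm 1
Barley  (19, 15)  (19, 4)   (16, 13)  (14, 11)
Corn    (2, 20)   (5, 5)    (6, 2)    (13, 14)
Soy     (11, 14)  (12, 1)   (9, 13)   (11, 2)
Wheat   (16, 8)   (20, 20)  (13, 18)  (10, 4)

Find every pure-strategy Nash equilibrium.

Pure-strategy Nash equilibria: (Barley, Barley) and (Wheat, Corn)

Check each profile: it is a Nash equilibrium iff no player can strictly gain by switching unilaterally.
(Barley, Barley): Farm 1 gets 19, best alternative 16; Farm 2 gets 15, best alternative 13. No profitable deviation — NE.
(Barley, Corn): Farm 1 can switch to Wheat (19 → 20). Not NE.
(Barley, Soy): Farm 2 can switch to Barley (13 → 15). Not NE.
(Barley, Wheat): Farm 2 can switch to Barley (11 → 15). Not NE.
(Corn, Barley): Farm 1 can switch to Barley (2 → 19). Not NE.
(Corn, Corn): Farm 1 can switch to Barley (5 → 19). Not NE.
(Corn, Soy): Farm 1 can switch to Barley (6 → 16). Not NE.
(Corn, Wheat): Farm 1 can switch to Barley (13 → 14). Not NE.
(Soy, Barley): Farm 1 can switch to Barley (11 → 19). Not NE.
(Soy, Corn): Farm 1 can switch to Barley (12 → 19). Not NE.
(Soy, Soy): Farm 1 can switch to Barley (9 → 16). Not NE.
(Wheat, Corn): Farm 1 gets 20, best alternative 19; Farm 2 gets 20, best alternative 18. No profitable deviation — NE.
(The remaining 4 profiles each have a profitable deviation by the same check.)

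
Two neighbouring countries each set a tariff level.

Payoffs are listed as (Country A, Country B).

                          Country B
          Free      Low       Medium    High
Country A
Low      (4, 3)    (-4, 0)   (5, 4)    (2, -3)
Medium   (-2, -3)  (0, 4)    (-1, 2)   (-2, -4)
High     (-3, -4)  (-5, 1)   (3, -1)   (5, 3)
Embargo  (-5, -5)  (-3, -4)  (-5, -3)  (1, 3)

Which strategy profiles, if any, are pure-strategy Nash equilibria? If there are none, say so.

Pure-strategy Nash equilibria: (Low, Medium); (Medium, Low); (High, High)

(Low, Free): Country B can switch to Medium (3 → 4). Not NE.
(Low, Low): Country A can switch to Medium (-4 → 0). Not NE.
(Low, Medium): Country A gets 5, best alternative 3; Country B gets 4, best alternative 3. No profitable deviation — NE.
(Low, High): Country A can switch to High (2 → 5). Not NE.
(Medium, Free): Country A can switch to Low (-2 → 4). Not NE.
(Medium, Low): Country A gets 0, best alternative -3; Country B gets 4, best alternative 2. No profitable deviation — NE.
(Medium, Medium): Country A can switch to Low (-1 → 5). Not NE.
(Medium, High): Country A can switch to Low (-2 → 2). Not NE.
(High, High): Country A gets 5, best alternative 2; Country B gets 3, best alternative 1. No profitable deviation — NE.
(The remaining 7 profiles each have a profitable deviation by the same check.)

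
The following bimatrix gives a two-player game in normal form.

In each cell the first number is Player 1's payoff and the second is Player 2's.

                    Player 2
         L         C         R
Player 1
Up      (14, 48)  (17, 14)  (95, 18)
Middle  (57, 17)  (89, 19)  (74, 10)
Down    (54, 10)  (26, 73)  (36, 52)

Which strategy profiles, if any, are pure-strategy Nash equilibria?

Pure NE: (Middle, C)

For each strategy profile, look for a profitable unilateral deviation.
(Up, L): Player 1 can switch to Middle (14 → 57). Not NE.
(Up, C): Player 1 can switch to Middle (17 → 89). Not NE.
(Up, R): Player 2 can switch to L (18 → 48). Not NE.
(Middle, L): Player 2 can switch to C (17 → 19). Not NE.
(Middle, C): Player 1 gets 89, best alternative 26; Player 2 gets 19, best alternative 17. No profitable deviation — NE.
(Middle, R): Player 1 can switch to Up (74 → 95). Not NE.
(Down, L): Player 1 can switch to Middle (54 → 57). Not NE.
(Down, C): Player 1 can switch to Middle (26 → 89). Not NE.
(Down, R): Player 1 can switch to Up (36 → 95). Not NE.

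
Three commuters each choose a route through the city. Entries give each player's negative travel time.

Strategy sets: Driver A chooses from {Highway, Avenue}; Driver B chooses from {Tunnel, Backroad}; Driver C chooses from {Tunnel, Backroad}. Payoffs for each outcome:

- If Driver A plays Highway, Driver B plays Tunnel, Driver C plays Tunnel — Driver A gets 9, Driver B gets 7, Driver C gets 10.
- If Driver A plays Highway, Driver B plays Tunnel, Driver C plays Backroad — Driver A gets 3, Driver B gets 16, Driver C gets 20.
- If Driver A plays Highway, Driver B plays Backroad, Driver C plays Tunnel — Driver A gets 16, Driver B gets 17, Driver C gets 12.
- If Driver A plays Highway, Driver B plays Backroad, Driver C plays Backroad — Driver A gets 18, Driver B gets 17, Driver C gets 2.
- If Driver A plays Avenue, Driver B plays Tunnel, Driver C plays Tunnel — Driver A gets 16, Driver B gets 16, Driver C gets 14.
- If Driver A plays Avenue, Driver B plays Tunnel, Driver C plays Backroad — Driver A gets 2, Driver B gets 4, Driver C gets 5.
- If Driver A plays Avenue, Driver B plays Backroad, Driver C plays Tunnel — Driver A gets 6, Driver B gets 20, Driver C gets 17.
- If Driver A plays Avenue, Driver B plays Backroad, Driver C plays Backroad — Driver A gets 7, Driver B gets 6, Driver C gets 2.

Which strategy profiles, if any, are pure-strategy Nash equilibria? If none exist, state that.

Pure NE: (Highway, Backroad, Tunnel)

(Highway, Tunnel, Tunnel): Driver A can switch to Avenue (9 → 16). Not NE.
(Highway, Tunnel, Backroad): Driver B can switch to Backroad (16 → 17). Not NE.
(Highway, Backroad, Tunnel): Driver A gets 16, best alternative 6; Driver B gets 17, best alternative 7; Driver C gets 12, best alternative 2. No profitable deviation — NE.
(Highway, Backroad, Backroad): Driver C can switch to Tunnel (2 → 12). Not NE.
(Avenue, Tunnel, Tunnel): Driver B can switch to Backroad (16 → 20). Not NE.
(Avenue, Tunnel, Backroad): Driver A can switch to Highway (2 → 3). Not NE.
(Avenue, Backroad, Tunnel): Driver A can switch to Highway (6 → 16). Not NE.
(The remaining 1 profile has a profitable deviation by the same check.)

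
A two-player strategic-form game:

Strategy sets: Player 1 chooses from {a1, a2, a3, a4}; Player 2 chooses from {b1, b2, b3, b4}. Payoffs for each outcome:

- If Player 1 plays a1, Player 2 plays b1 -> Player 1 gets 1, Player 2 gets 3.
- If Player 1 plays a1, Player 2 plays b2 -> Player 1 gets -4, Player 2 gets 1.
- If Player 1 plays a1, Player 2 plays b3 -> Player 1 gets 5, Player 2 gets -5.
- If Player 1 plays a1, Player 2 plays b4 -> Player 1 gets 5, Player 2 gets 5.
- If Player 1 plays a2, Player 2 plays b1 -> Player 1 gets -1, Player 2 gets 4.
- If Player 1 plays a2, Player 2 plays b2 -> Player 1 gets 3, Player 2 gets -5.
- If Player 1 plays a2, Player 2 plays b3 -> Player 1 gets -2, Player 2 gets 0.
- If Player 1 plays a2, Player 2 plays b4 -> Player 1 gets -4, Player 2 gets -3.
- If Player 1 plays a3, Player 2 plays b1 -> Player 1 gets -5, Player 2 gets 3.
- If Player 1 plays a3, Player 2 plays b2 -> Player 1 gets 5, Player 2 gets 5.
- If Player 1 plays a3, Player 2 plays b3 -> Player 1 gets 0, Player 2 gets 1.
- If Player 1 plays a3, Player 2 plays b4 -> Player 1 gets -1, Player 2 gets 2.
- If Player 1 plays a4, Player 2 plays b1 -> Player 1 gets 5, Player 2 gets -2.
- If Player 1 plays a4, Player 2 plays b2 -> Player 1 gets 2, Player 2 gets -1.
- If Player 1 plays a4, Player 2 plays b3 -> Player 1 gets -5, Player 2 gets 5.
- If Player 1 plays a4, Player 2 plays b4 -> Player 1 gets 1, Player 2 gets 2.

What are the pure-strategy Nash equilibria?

Player 1 against b1: payoffs 1, -1, -5, 5 → best response a4.
Player 1 against b2: payoffs -4, 3, 5, 2 → best response a3.
Player 1 against b3: payoffs 5, -2, 0, -5 → best response a1.
Player 1 against b4: payoffs 5, -4, -1, 1 → best response a1.
Player 2 against a1: payoffs 3, 1, -5, 5 → best response b4.
Player 2 against a2: payoffs 4, -5, 0, -3 → best response b1.
Player 2 against a3: payoffs 3, 5, 1, 2 → best response b2.
Player 2 against a4: payoffs -2, -1, 5, 2 → best response b3.
Mutual best responses: (a1, b4); (a3, b2).

The pure Nash equilibria are (a1, b4) and (a3, b2).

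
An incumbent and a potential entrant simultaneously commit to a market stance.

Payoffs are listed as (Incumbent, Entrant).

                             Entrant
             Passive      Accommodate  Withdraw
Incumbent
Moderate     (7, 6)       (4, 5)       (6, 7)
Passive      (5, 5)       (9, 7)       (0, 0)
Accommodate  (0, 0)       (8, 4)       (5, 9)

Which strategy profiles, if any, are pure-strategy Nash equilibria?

The pure Nash equilibria are (Moderate, Withdraw) and (Passive, Accommodate).

Incumbent against Passive: payoffs 7, 5, 0 → best response Moderate.
Incumbent against Accommodate: payoffs 4, 9, 8 → best response Passive.
Incumbent against Withdraw: payoffs 6, 0, 5 → best response Moderate.
Entrant against Moderate: payoffs 6, 5, 7 → best response Withdraw.
Entrant against Passive: payoffs 5, 7, 0 → best response Accommodate.
Entrant against Accommodate: payoffs 0, 4, 9 → best response Withdraw.
Mutual best responses: (Moderate, Withdraw); (Passive, Accommodate).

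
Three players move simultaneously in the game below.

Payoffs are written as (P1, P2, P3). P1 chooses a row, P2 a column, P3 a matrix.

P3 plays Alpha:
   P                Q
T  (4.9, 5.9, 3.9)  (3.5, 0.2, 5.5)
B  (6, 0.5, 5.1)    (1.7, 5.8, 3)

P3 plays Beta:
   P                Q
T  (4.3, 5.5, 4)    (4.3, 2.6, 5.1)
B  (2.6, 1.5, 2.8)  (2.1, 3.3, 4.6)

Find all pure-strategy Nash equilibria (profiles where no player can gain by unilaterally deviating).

(T, P, Beta)

P1 against (P, Alpha): payoffs 4.9, 6 → best response B.
P1 against (P, Beta): payoffs 4.3, 2.6 → best response T.
P1 against (Q, Alpha): payoffs 3.5, 1.7 → best response T.
P1 against (Q, Beta): payoffs 4.3, 2.1 → best response T.
P2 against (T, Alpha): payoffs 5.9, 0.2 → best response P.
P2 against (T, Beta): payoffs 5.5, 2.6 → best response P.
P2 against (B, Alpha): payoffs 0.5, 5.8 → best response Q.
P2 against (B, Beta): payoffs 1.5, 3.3 → best response Q.
P3 against (T, P): payoffs 3.9, 4 → best response Beta.
P3 against (T, Q): payoffs 5.5, 5.1 → best response Alpha.
P3 against (B, P): payoffs 5.1, 2.8 → best response Alpha.
P3 against (B, Q): payoffs 3, 4.6 → best response Beta.
Mutual best responses: (T, P, Beta).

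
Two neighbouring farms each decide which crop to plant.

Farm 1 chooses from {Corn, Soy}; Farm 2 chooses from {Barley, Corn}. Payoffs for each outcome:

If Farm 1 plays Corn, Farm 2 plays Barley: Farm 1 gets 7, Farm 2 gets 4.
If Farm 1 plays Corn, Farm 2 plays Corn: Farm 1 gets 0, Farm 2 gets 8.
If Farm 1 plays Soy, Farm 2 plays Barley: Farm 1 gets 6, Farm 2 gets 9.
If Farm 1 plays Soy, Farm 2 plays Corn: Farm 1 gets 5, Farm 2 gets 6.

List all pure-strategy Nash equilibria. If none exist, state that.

No pure-strategy Nash equilibrium.

Farm 1 against Barley: payoffs 7, 6 → best response Corn.
Farm 1 against Corn: payoffs 0, 5 → best response Soy.
Farm 2 against Corn: payoffs 4, 8 → best response Corn.
Farm 2 against Soy: payoffs 9, 6 → best response Barley.
No profile is a mutual best response for all players.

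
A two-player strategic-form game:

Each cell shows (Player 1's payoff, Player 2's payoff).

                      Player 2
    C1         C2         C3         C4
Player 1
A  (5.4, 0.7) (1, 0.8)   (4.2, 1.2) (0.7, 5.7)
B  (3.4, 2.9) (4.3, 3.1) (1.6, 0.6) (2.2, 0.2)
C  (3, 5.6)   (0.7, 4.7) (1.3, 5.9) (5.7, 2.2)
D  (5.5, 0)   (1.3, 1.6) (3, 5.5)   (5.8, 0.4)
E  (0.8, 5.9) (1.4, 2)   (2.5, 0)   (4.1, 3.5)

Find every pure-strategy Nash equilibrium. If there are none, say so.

(A, C1): Player 1 can switch to D (5.4 → 5.5). Not NE.
(A, C2): Player 1 can switch to B (1 → 4.3). Not NE.
(A, C3): Player 2 can switch to C4 (1.2 → 5.7). Not NE.
(A, C4): Player 1 can switch to B (0.7 → 2.2). Not NE.
(B, C1): Player 1 can switch to A (3.4 → 5.4). Not NE.
(B, C2): Player 1 gets 4.3, best alternative 1.4; Player 2 gets 3.1, best alternative 2.9. No profitable deviation — NE.
(B, C3): Player 1 can switch to A (1.6 → 4.2). Not NE.
(B, C4): Player 1 can switch to C (2.2 → 5.7). Not NE.
(C, C1): Player 1 can switch to A (3 → 5.4). Not NE.
(C, C2): Player 1 can switch to A (0.7 → 1). Not NE.
(C, C3): Player 1 can switch to A (1.3 → 4.2). Not NE.
(The remaining 9 profiles each have a profitable deviation by the same check.)

Pure NE: (B, C2)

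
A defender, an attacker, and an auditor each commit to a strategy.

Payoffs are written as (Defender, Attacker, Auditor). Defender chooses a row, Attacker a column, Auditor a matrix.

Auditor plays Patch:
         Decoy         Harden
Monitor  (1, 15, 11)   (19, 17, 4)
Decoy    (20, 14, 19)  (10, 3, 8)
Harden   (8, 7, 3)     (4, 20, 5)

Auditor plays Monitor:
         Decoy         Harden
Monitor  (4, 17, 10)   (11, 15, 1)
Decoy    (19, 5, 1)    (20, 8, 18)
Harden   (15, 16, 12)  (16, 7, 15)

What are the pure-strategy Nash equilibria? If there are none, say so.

(Monitor, Harden, Patch), (Decoy, Decoy, Patch), (Decoy, Harden, Monitor)

Check each profile: it is a Nash equilibrium iff no player can strictly gain by switching unilaterally.
(Monitor, Decoy, Patch): Defender can switch to Decoy (1 → 20). Not NE.
(Monitor, Decoy, Monitor): Defender can switch to Decoy (4 → 19). Not NE.
(Monitor, Harden, Patch): Defender gets 19, best alternative 10; Attacker gets 17, best alternative 15; Auditor gets 4, best alternative 1. No profitable deviation — NE.
(Monitor, Harden, Monitor): Defender can switch to Decoy (11 → 20). Not NE.
(Decoy, Decoy, Patch): Defender gets 20, best alternative 8; Attacker gets 14, best alternative 3; Auditor gets 19, best alternative 1. No profitable deviation — NE.
(Decoy, Decoy, Monitor): Attacker can switch to Harden (5 → 8). Not NE.
(Decoy, Harden, Patch): Defender can switch to Monitor (10 → 19). Not NE.
(Decoy, Harden, Monitor): Defender gets 20, best alternative 16; Attacker gets 8, best alternative 5; Auditor gets 18, best alternative 8. No profitable deviation — NE.
(Harden, Decoy, Patch): Defender can switch to Decoy (8 → 20). Not NE.
(Harden, Decoy, Monitor): Defender can switch to Decoy (15 → 19). Not NE.
(Harden, Harden, Patch): Defender can switch to Monitor (4 → 19). Not NE.
(Harden, Harden, Monitor): Defender can switch to Decoy (16 → 20). Not NE.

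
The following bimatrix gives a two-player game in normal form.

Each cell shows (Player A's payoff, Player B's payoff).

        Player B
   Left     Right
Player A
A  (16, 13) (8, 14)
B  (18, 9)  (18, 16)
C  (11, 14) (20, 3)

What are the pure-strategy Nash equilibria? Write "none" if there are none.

There is no pure-strategy Nash equilibrium.

Player A against Left: payoffs 16, 18, 11 → best response B.
Player A against Right: payoffs 8, 18, 20 → best response C.
Player B against A: payoffs 13, 14 → best response Right.
Player B against B: payoffs 9, 16 → best response Right.
Player B against C: payoffs 14, 3 → best response Left.
No profile is a mutual best response for all players.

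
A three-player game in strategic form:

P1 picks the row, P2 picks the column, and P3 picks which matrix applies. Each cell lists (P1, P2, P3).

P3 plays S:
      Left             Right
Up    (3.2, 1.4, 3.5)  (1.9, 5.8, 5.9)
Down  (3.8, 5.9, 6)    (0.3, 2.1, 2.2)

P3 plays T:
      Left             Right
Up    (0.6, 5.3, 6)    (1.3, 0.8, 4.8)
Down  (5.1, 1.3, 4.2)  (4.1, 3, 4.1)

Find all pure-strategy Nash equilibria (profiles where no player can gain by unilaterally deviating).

The pure Nash equilibria are (Up, Right, S) and (Down, Left, S) and (Down, Right, T).

For each strategy profile, look for a profitable unilateral deviation.
(Up, Left, S): P1 can switch to Down (3.2 → 3.8). Not NE.
(Up, Left, T): P1 can switch to Down (0.6 → 5.1). Not NE.
(Up, Right, S): P1 gets 1.9, best alternative 0.3; P2 gets 5.8, best alternative 1.4; P3 gets 5.9, best alternative 4.8. No profitable deviation — NE.
(Up, Right, T): P1 can switch to Down (1.3 → 4.1). Not NE.
(Down, Left, S): P1 gets 3.8, best alternative 3.2; P2 gets 5.9, best alternative 2.1; P3 gets 6, best alternative 4.2. No profitable deviation — NE.
(Down, Left, T): P2 can switch to Right (1.3 → 3). Not NE.
(Down, Right, S): P1 can switch to Up (0.3 → 1.9). Not NE.
(Down, Right, T): P1 gets 4.1, best alternative 1.3; P2 gets 3, best alternative 1.3; P3 gets 4.1, best alternative 2.2. No profitable deviation — NE.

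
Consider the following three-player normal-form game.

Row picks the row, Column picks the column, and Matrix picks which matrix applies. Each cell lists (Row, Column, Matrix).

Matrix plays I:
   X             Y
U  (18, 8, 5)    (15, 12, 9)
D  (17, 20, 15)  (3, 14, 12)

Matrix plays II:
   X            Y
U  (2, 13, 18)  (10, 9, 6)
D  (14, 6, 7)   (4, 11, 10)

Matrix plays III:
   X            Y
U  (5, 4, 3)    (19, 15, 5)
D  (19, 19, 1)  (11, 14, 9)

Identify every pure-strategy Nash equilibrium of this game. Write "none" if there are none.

The unique pure-strategy Nash equilibrium is (U, Y, I).

Row against (X, I): payoffs 18, 17 → best response U.
Row against (X, II): payoffs 2, 14 → best response D.
Row against (X, III): payoffs 5, 19 → best response D.
Row against (Y, I): payoffs 15, 3 → best response U.
Row against (Y, II): payoffs 10, 4 → best response U.
Row against (Y, III): payoffs 19, 11 → best response U.
Column against (U, I): payoffs 8, 12 → best response Y.
Column against (U, II): payoffs 13, 9 → best response X.
Column against (U, III): payoffs 4, 15 → best response Y.
Column against (D, I): payoffs 20, 14 → best response X.
Column against (D, II): payoffs 6, 11 → best response Y.
Column against (D, III): payoffs 19, 14 → best response X.
Matrix against (U, X): payoffs 5, 18, 3 → best response II.
Matrix against (U, Y): payoffs 9, 6, 5 → best response I.
Matrix against (D, X): payoffs 15, 7, 1 → best response I.
Matrix against (D, Y): payoffs 12, 10, 9 → best response I.
Mutual best responses: (U, Y, I).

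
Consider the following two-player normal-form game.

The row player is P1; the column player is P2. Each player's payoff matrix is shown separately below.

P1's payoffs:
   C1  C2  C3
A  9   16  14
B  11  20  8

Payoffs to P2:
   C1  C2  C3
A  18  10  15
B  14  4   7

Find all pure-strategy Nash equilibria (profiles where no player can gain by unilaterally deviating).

Pure NE: (B, C1)

(A, C1): P1 can switch to B (9 → 11). Not NE.
(A, C2): P1 can switch to B (16 → 20). Not NE.
(A, C3): P2 can switch to C1 (15 → 18). Not NE.
(B, C1): P1 gets 11, best alternative 9; P2 gets 14, best alternative 7. No profitable deviation — NE.
(B, C2): P2 can switch to C1 (4 → 14). Not NE.
(B, C3): P1 can switch to A (8 → 14). Not NE.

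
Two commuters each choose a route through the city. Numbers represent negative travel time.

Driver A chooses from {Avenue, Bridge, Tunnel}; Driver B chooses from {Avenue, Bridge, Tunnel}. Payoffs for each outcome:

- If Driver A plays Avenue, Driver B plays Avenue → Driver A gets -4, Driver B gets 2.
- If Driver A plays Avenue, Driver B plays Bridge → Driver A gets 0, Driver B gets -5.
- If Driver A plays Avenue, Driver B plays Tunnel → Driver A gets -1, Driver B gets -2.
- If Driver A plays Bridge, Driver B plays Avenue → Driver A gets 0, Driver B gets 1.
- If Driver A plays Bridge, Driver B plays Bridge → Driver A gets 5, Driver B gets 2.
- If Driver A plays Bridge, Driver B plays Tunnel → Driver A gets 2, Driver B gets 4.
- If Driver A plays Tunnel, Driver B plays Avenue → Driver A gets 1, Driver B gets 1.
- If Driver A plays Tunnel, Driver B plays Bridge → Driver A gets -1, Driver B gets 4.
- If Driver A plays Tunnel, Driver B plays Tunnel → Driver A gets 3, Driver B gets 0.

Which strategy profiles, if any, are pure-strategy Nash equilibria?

There is no pure-strategy Nash equilibrium.

Check each profile: it is a Nash equilibrium iff no player can strictly gain by switching unilaterally.
(Avenue, Avenue): Driver A can switch to Bridge (-4 → 0). Not NE.
(Avenue, Bridge): Driver A can switch to Bridge (0 → 5). Not NE.
(Avenue, Tunnel): Driver A can switch to Bridge (-1 → 2). Not NE.
(Bridge, Avenue): Driver A can switch to Tunnel (0 → 1). Not NE.
(Bridge, Bridge): Driver B can switch to Tunnel (2 → 4). Not NE.
(Bridge, Tunnel): Driver A can switch to Tunnel (2 → 3). Not NE.
(The remaining 3 profiles each have a profitable deviation by the same check.)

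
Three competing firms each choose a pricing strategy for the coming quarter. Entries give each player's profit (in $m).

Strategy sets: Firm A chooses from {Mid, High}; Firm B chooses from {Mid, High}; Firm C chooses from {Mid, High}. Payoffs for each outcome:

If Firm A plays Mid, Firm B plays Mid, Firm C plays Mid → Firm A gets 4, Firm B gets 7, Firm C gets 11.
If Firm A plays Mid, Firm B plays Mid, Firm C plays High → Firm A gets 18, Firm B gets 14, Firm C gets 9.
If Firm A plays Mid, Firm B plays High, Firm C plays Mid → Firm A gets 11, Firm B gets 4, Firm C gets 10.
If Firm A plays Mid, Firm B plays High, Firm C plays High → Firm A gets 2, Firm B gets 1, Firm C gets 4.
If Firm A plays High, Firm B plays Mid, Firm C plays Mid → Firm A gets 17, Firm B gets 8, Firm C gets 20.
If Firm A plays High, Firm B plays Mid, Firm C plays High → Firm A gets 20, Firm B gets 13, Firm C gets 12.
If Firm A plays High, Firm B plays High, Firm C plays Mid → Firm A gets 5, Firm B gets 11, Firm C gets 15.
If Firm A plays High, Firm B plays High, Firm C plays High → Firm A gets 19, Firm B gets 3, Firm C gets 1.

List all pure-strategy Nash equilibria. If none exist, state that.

Firm A against (Mid, Mid): payoffs 4, 17 → best response High.
Firm A against (Mid, High): payoffs 18, 20 → best response High.
Firm A against (High, Mid): payoffs 11, 5 → best response Mid.
Firm A against (High, High): payoffs 2, 19 → best response High.
Firm B against (Mid, Mid): payoffs 7, 4 → best response Mid.
Firm B against (Mid, High): payoffs 14, 1 → best response Mid.
Firm B against (High, Mid): payoffs 8, 11 → best response High.
Firm B against (High, High): payoffs 13, 3 → best response Mid.
Firm C against (Mid, Mid): payoffs 11, 9 → best response Mid.
Firm C against (Mid, High): payoffs 10, 4 → best response Mid.
Firm C against (High, Mid): payoffs 20, 12 → best response Mid.
Firm C against (High, High): payoffs 15, 1 → best response Mid.
No profile is a mutual best response for all players.

No pure-strategy Nash equilibrium.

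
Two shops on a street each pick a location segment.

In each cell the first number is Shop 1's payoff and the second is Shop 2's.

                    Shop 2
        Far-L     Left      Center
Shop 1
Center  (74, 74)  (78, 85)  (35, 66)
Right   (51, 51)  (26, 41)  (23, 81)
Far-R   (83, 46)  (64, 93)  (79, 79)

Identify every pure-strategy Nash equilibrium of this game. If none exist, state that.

(Center, Left)

For each player, find the best response to each opponent profile; mutual best responses are the pure NE.
Shop 1 against Far-L: payoffs 74, 51, 83 → best response Far-R.
Shop 1 against Left: payoffs 78, 26, 64 → best response Center.
Shop 1 against Center: payoffs 35, 23, 79 → best response Far-R.
Shop 2 against Center: payoffs 74, 85, 66 → best response Left.
Shop 2 against Right: payoffs 51, 41, 81 → best response Center.
Shop 2 against Far-R: payoffs 46, 93, 79 → best response Left.
Mutual best responses: (Center, Left).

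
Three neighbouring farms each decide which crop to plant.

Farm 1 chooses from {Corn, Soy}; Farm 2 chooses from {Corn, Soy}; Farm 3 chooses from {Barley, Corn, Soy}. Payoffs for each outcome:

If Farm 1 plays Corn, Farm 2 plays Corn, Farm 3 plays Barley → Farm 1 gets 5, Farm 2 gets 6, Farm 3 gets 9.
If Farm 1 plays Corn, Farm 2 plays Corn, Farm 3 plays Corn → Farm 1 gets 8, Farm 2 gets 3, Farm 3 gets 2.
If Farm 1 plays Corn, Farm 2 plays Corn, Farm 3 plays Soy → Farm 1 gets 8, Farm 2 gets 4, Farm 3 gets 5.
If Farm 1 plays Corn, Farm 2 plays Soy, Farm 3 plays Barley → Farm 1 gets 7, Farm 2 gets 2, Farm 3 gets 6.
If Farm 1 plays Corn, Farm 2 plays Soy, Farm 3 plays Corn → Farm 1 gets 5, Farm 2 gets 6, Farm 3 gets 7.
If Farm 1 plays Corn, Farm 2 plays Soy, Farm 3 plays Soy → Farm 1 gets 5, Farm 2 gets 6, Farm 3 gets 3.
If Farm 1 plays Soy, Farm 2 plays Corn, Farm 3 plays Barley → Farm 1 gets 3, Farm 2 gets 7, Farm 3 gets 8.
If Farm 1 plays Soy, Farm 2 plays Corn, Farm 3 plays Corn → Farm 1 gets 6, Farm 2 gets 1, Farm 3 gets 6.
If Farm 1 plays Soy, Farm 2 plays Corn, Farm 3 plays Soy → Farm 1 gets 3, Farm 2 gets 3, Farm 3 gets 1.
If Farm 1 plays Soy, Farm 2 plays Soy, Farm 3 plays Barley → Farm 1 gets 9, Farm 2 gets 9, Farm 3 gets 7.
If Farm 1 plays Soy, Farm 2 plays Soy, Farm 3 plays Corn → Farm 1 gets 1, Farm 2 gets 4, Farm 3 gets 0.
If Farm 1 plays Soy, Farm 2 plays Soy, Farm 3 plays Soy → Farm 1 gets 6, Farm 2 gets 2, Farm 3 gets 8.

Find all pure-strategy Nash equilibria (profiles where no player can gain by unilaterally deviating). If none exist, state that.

(Corn, Corn, Barley); (Corn, Soy, Corn)

Farm 1 against (Corn, Barley): payoffs 5, 3 → best response Corn.
Farm 1 against (Corn, Corn): payoffs 8, 6 → best response Corn.
Farm 1 against (Corn, Soy): payoffs 8, 3 → best response Corn.
Farm 1 against (Soy, Barley): payoffs 7, 9 → best response Soy.
Farm 1 against (Soy, Corn): payoffs 5, 1 → best response Corn.
Farm 1 against (Soy, Soy): payoffs 5, 6 → best response Soy.
Farm 2 against (Corn, Barley): payoffs 6, 2 → best response Corn.
Farm 2 against (Corn, Corn): payoffs 3, 6 → best response Soy.
Farm 2 against (Corn, Soy): payoffs 4, 6 → best response Soy.
Farm 2 against (Soy, Barley): payoffs 7, 9 → best response Soy.
Farm 2 against (Soy, Corn): payoffs 1, 4 → best response Soy.
Farm 2 against (Soy, Soy): payoffs 3, 2 → best response Corn.
Farm 3 against (Corn, Corn): payoffs 9, 2, 5 → best response Barley.
Farm 3 against (Corn, Soy): payoffs 6, 7, 3 → best response Corn.
Farm 3 against (Soy, Corn): payoffs 8, 6, 1 → best response Barley.
Farm 3 against (Soy, Soy): payoffs 7, 0, 8 → best response Soy.
Mutual best responses: (Corn, Corn, Barley); (Corn, Soy, Corn).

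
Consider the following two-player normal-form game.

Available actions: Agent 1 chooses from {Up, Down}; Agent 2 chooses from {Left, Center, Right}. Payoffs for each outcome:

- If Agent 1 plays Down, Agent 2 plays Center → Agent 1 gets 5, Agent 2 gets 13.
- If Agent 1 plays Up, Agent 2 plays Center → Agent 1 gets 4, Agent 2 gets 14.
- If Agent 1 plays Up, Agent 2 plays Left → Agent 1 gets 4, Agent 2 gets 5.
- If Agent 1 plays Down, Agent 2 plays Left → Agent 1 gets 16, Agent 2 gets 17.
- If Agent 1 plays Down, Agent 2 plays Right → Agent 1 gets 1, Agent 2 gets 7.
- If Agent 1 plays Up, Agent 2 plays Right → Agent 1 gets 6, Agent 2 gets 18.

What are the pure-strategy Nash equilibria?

Pure-strategy Nash equilibria: (Up, Right) and (Down, Left)

Agent 1 against Left: payoffs 4, 16 → best response Down.
Agent 1 against Center: payoffs 4, 5 → best response Down.
Agent 1 against Right: payoffs 6, 1 → best response Up.
Agent 2 against Up: payoffs 5, 14, 18 → best response Right.
Agent 2 against Down: payoffs 17, 13, 7 → best response Left.
Mutual best responses: (Up, Right); (Down, Left).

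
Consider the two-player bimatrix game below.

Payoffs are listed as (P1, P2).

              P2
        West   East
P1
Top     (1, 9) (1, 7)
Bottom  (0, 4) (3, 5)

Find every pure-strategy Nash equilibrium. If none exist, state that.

Mark each player's best response to every combination of opponents' strategies; a profile where every player is best-responding is a pure Nash equilibrium.
P1 against West: payoffs 1, 0 → best response Top.
P1 against East: payoffs 1, 3 → best response Bottom.
P2 against Top: payoffs 9, 7 → best response West.
P2 against Bottom: payoffs 4, 5 → best response East.
Mutual best responses: (Top, West); (Bottom, East).

The pure Nash equilibria are (Top, West), (Bottom, East).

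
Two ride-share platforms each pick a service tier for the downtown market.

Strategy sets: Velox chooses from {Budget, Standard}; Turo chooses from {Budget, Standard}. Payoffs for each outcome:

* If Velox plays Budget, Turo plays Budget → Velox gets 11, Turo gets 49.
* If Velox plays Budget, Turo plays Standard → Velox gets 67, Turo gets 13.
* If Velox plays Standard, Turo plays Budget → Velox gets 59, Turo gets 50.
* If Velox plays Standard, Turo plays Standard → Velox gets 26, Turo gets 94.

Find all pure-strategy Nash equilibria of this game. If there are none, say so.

Velox against Budget: payoffs 11, 59 → best response Standard.
Velox against Standard: payoffs 67, 26 → best response Budget.
Turo against Budget: payoffs 49, 13 → best response Budget.
Turo against Standard: payoffs 50, 94 → best response Standard.
No profile is a mutual best response for all players.

none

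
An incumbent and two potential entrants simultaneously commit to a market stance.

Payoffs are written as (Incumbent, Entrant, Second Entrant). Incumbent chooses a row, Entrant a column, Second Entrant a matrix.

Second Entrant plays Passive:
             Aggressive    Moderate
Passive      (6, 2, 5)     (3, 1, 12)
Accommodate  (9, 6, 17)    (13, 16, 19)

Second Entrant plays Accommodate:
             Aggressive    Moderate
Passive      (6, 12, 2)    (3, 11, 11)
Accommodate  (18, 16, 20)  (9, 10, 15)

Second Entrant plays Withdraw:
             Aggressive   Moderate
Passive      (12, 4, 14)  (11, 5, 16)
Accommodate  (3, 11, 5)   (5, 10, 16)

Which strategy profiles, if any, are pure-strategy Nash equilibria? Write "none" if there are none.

The pure Nash equilibria are (Passive, Moderate, Withdraw), (Accommodate, Aggressive, Accommodate), (Accommodate, Moderate, Passive).

Incumbent against (Aggressive, Passive): payoffs 6, 9 → best response Accommodate.
Incumbent against (Aggressive, Accommodate): payoffs 6, 18 → best response Accommodate.
Incumbent against (Aggressive, Withdraw): payoffs 12, 3 → best response Passive.
Incumbent against (Moderate, Passive): payoffs 3, 13 → best response Accommodate.
Incumbent against (Moderate, Accommodate): payoffs 3, 9 → best response Accommodate.
Incumbent against (Moderate, Withdraw): payoffs 11, 5 → best response Passive.
Entrant against (Passive, Passive): payoffs 2, 1 → best response Aggressive.
Entrant against (Passive, Accommodate): payoffs 12, 11 → best response Aggressive.
Entrant against (Passive, Withdraw): payoffs 4, 5 → best response Moderate.
Entrant against (Accommodate, Passive): payoffs 6, 16 → best response Moderate.
Entrant against (Accommodate, Accommodate): payoffs 16, 10 → best response Aggressive.
Entrant against (Accommodate, Withdraw): payoffs 11, 10 → best response Aggressive.
Second Entrant against (Passive, Aggressive): payoffs 5, 2, 14 → best response Withdraw.
Second Entrant against (Passive, Moderate): payoffs 12, 11, 16 → best response Withdraw.
Second Entrant against (Accommodate, Aggressive): payoffs 17, 20, 5 → best response Accommodate.
Second Entrant against (Accommodate, Moderate): payoffs 19, 15, 16 → best response Passive.
Mutual best responses: (Passive, Moderate, Withdraw); (Accommodate, Aggressive, Accommodate); (Accommodate, Moderate, Passive).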